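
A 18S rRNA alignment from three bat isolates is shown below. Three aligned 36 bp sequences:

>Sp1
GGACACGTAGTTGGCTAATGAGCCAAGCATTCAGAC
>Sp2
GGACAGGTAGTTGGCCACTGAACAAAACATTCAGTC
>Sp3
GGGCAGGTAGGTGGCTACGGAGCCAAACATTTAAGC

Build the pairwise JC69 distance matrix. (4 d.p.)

d(Sp1,Sp2) = 0.2251, d(Sp1,Sp3) = 0.3041, d(Sp2,Sp3) = 0.3041

Sp1–Sp2: 7/36 sites differ → p ≈ 0.194444, d = −0.75 ln(1 − 0.259259) = 0.225078 ≈ 0.2251.
Sp1–Sp3: 9/36 sites differ → p = 0.25, d = −0.75 ln(1 − 0.333333) = 0.304098 ≈ 0.3041.
Sp2–Sp3: 9/36 sites differ → p = 0.25, d = −0.75 ln(1 − 0.333333) = 0.304098 ≈ 0.3041.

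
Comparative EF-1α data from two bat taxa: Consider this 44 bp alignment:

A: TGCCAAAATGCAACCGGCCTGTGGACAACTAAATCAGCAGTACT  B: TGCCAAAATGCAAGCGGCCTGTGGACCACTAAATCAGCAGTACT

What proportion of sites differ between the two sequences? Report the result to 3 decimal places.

The sequences differ at 2 of 44 positions (sites 14, 27).
p = 2/44 = 0.045454… ≈ 0.045 (to 3 d.p.).

0.045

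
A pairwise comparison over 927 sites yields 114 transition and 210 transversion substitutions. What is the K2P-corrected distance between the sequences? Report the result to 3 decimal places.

P = 114/927 ≈ 0.122977 and Q = 210/927 ≈ 0.226537.
Under the Kimura two-parameter model, d = −½ ln(1 − 2P − Q) − ¼ ln(1 − 2Q).
1 − 2P − Q = 0.527509, giving −½ ln(0.527509) = 0.319795.
1 − 2Q = 0.546926, giving −¼ ln(0.546926) = 0.150860.
d = 0.319795 + 0.150860 = 0.470655.

0.471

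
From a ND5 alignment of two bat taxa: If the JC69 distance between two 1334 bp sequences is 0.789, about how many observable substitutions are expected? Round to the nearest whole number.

Invert JC69: p = (3/4)(1 − e^(−4d/3)) = 0.75 × (1 − e^(-1.052)) = 0.75 × (1 − 0.349239) = 0.488071.
Expected differing sites = pL ≈ 0.488071 × 1334 = 651.086714 ≈ 651.

651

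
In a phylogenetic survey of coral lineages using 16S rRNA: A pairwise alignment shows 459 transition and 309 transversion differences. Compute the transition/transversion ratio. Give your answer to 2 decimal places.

R = 459/309 = 1.485436… ≈ 1.49 (to 2 d.p.).

1.49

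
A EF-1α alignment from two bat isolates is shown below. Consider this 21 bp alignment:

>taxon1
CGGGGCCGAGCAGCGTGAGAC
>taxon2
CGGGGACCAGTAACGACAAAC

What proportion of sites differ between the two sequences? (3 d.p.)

0.333

The sequences differ at 7 of 21 positions (sites 6, 8, 11, 13, 16, 17, 19).
p = 7/21 = 0.333333… ≈ 0.333 (to 3 d.p.).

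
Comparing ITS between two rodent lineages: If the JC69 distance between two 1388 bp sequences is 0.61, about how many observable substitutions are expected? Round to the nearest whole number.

579

Invert JC69: p = (3/4)(1 − e^(−4d/3)) = 0.75 × (1 − e^(-0.813333)) = 0.75 × (1 − 0.443378) = 0.417467.
Expected differing sites = pL ≈ 0.417467 × 1388 = 579.444196 ≈ 579.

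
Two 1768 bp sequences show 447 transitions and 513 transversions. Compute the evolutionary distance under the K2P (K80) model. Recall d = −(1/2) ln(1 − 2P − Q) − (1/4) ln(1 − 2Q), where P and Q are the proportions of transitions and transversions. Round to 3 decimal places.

P = 447/1768 ≈ 0.252828 and Q = 513/1768 ≈ 0.290158.
Under the Kimura two-parameter model, d = −½ ln(1 − 2P − Q) − ¼ ln(1 − 2Q).
1 − 2P − Q = 0.204186, giving −½ ln(0.204186) = 0.794362.
1 − 2Q = 0.419684, giving −¼ ln(0.419684) = 0.217063.
d = 0.794362 + 0.217063 = 1.011425.

1.011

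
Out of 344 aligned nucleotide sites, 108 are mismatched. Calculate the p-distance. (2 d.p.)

0.31

p = 108/344 = 0.313953… ≈ 0.31 (to 2 d.p.).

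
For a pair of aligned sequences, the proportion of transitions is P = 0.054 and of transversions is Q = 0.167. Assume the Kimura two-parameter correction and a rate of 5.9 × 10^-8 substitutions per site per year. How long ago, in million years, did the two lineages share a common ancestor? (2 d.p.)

Under the Kimura two-parameter model, d = −½ ln(1 − 2P − Q) − ¼ ln(1 − 2Q).
1 − 2P − Q = 0.725, giving −½ ln(0.725) = 0.160792.
1 − 2Q = 0.666, giving −¼ ln(0.666) = 0.101616.
d = 0.160792 + 0.101616 = 0.262408.
Under a molecular clock d = 2μt, so t = d/(2μ) = 0.262408 / (2 × 5.9 × 10^-8) = 2.22 million years.

2.22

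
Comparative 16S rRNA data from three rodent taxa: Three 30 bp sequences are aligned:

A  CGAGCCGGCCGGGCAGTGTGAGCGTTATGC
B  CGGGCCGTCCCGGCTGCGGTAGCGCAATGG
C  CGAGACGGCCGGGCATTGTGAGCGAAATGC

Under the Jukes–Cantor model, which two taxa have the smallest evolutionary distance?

A–B: 10/30 differ, p = 0.333, d = 0.441.
A–C: 4/30 differ, p = 0.133, d = 0.147.
B–C: 11/30 differ, p = 0.367, d = 0.503.
The smallest distance is between A and C.

A and C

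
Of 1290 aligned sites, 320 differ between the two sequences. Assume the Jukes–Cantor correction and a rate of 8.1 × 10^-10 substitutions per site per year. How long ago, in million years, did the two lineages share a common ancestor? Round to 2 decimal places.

p = 320/1290 ≈ 0.248062.
d = −(3/4) ln(1 − 4p/3) = −0.75 ln(1 − 0.330749) = −0.75 ln(0.669251)
  = −0.75 × (-0.401596) = 0.301197 substitutions/site.
Under a molecular clock d = 2μt, so t = d/(2μ) = 0.301197 / (2 × 8.1 × 10^-10) = 185.92 million years.

185.92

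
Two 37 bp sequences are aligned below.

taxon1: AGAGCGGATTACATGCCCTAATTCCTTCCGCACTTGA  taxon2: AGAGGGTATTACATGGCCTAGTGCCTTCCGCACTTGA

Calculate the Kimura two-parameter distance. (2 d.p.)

0.15

Of 37 sites, 1 differences are transitions and 4 are transversions, so P = 1/37 ≈ 0.027027 and Q = 4/37 ≈ 0.108108.
Under the Kimura two-parameter model, d = −½ ln(1 − 2P − Q) − ¼ ln(1 − 2Q).
1 − 2P − Q = 0.837838, giving −½ ln(0.837838) = 0.088465.
1 − 2Q = 0.783784, giving −¼ ln(0.783784) = 0.060905.
d = 0.088465 + 0.060905 = 0.149370.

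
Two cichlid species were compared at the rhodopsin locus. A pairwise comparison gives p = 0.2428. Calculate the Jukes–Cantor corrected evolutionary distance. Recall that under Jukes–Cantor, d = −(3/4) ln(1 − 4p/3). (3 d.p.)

0.293

d = −(3/4) ln(1 − 4p/3) = −0.75 ln(1 − 0.323733) = −0.75 ln(0.676267)
  = −0.75 × (-0.391167) = 0.293375 substitutions/site.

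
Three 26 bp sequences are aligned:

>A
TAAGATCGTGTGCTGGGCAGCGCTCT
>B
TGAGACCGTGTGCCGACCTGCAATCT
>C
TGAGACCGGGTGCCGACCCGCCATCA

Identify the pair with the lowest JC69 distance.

B and C

A–B: 8/26 differ, p = 0.308, d = 0.396.
A–C: 10/26 differ, p = 0.385, d = 0.539.
B–C: 4/26 differ, p = 0.154, d = 0.172.
The smallest distance is between B and C.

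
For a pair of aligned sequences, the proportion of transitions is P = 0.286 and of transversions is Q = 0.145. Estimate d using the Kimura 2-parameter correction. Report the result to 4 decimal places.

0.7168

Under the Kimura two-parameter model, d = −½ ln(1 − 2P − Q) − ¼ ln(1 − 2Q).
1 − 2P − Q = 0.283, giving −½ ln(0.283) = 0.631154.
1 − 2Q = 0.71, giving −¼ ln(0.71) = 0.085623.
d = 0.631154 + 0.085623 = 0.716777.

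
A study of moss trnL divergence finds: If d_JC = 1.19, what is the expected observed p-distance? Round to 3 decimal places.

p = (3/4)(1 − e^(−4d/3)) = 0.75 × (1 − e^(-1.586667)) = 0.75 × (1 − 0.204606) = 0.596546.

0.597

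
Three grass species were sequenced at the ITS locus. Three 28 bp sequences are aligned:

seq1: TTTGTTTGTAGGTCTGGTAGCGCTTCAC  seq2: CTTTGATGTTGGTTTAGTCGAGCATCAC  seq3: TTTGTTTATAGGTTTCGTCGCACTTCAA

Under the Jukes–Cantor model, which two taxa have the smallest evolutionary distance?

seq1–seq2: 10/28 differ, p = 0.357, d = 0.485.
seq1–seq3: 6/28 differ, p = 0.214, d = 0.252.
seq2–seq3: 11/28 differ, p = 0.393, d = 0.556.
The smallest distance is between seq1 and seq3.

seq1 and seq3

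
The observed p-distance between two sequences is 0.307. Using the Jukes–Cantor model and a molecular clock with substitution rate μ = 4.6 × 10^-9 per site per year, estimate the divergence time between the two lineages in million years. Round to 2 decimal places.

d = −(3/4) ln(1 − 4p/3) = −0.75 ln(1 − 0.409333) = −0.75 ln(0.590667)
  = −0.75 × (-0.526503) = 0.394877 substitutions/site.
Under a molecular clock d = 2μt, so t = d/(2μ) = 0.394877 / (2 × 4.6 × 10^-9) = 42.92 million years.

42.92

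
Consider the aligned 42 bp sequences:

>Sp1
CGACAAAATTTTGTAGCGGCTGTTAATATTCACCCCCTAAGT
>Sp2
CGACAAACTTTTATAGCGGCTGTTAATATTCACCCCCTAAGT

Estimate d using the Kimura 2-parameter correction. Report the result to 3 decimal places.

Of 42 sites, 1 differences are transitions and 1 are transversions, so P = 1/42 ≈ 0.02381 and Q = 1/42 ≈ 0.02381.
Under the Kimura two-parameter model, d = −½ ln(1 − 2P − Q) − ¼ ln(1 − 2Q).
1 − 2P − Q = 0.92857, giving −½ ln(0.92857) = 0.037055.
1 − 2Q = 0.95238, giving −¼ ln(0.95238) = 0.012198.
d = 0.037055 + 0.012198 = 0.049253.

0.049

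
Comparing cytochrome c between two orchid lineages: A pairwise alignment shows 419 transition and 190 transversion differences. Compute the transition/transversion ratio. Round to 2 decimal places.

2.21

R = 419/190 = 2.205263… ≈ 2.21 (to 2 d.p.).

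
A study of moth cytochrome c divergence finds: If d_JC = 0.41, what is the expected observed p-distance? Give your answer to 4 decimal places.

p = (3/4)(1 − e^(−4d/3)) = 0.75 × (1 − e^(-0.546667)) = 0.75 × (1 − 0.578876) = 0.315843.

0.3158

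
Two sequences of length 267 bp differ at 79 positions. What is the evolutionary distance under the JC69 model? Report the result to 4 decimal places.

0.3763

p = 79/267 ≈ 0.29588.
d = −(3/4) ln(1 − 4p/3) = −0.75 ln(1 − 0.394507) = −0.75 ln(0.605493)
  = −0.75 × (-0.501712) = 0.376284 substitutions/site.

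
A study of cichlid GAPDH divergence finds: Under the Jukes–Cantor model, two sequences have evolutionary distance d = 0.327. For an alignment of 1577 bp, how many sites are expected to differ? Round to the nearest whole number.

418

Invert JC69: p = (3/4)(1 − e^(−4d/3)) = 0.75 × (1 − e^(-0.436)) = 0.75 × (1 − 0.646618) = 0.265037.
Expected differing sites = pL ≈ 0.265037 × 1577 = 417.963349 ≈ 418.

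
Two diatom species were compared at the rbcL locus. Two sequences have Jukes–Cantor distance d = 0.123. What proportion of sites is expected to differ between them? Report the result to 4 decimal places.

p = (3/4)(1 − e^(−4d/3)) = 0.75 × (1 − e^(-0.164)) = 0.75 × (1 − 0.848742) = 0.113444.

0.1134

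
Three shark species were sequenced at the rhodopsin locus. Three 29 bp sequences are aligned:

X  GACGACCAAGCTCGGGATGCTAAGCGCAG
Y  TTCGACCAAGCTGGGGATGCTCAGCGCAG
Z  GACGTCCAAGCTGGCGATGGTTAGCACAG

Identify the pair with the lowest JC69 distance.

X and Y

X–Y: 4/29 differ, p = 0.138, d = 0.152.
X–Z: 6/29 differ, p = 0.207, d = 0.242.
Y–Z: 7/29 differ, p = 0.241, d = 0.291.
The smallest distance is between X and Y.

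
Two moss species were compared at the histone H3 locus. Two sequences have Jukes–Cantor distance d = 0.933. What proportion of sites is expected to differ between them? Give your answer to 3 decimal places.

0.534

p = (3/4)(1 − e^(−4d/3)) = 0.75 × (1 − e^(-1.244)) = 0.75 × (1 − 0.288229) = 0.533828.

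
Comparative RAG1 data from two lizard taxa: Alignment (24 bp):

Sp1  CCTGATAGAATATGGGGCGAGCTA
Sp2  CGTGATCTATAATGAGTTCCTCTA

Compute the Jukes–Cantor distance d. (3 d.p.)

0.708

The sequences differ at 11 of 24 sites, so p = 11/24 ≈ 0.458333.
d = −(3/4) ln(1 − 4p/3) = −0.75 ln(1 − 0.611111) = −0.75 ln(0.388889)
  = −0.75 × (-0.944461) = 0.708346 substitutions/site.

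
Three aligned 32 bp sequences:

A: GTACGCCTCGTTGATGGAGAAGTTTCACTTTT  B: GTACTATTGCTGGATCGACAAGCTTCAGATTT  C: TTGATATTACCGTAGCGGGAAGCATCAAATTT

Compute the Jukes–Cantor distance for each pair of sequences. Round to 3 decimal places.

A–B: 11/32 sites differ → p = 0.34375, d = −0.75 ln(1 − 0.458333) = 0.459828 ≈ 0.460.
A–C: 18/32 sites differ → p = 0.5625, d = −0.75 ln(1 − 0.75) = 1.039721 ≈ 1.040.
B–C: 11/32 sites differ → p = 0.34375, d = −0.75 ln(1 − 0.458333) = 0.459828 ≈ 0.460.

d(A,B) = 0.460, d(A,C) = 1.040, d(B,C) = 0.460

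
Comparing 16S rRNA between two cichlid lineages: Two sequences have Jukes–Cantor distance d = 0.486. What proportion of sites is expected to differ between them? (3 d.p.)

p = (3/4)(1 − e^(−4d/3)) = 0.75 × (1 − e^(-0.648)) = 0.75 × (1 − 0.523091) = 0.357682.

0.358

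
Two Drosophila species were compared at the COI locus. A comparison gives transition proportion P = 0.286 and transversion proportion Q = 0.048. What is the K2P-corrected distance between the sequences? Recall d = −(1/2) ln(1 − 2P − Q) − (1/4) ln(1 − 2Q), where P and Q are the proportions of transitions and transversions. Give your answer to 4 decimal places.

0.5090

Under the Kimura two-parameter model, d = −½ ln(1 − 2P − Q) − ¼ ln(1 − 2Q).
1 − 2P − Q = 0.38, giving −½ ln(0.38) = 0.483792.
1 − 2Q = 0.904, giving −¼ ln(0.904) = 0.025231.
d = 0.483792 + 0.025231 = 0.509023.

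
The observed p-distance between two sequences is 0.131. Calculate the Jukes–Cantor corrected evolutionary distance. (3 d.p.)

0.144

d = −(3/4) ln(1 − 4p/3) = −0.75 ln(1 − 0.174667) = −0.75 ln(0.825333)
  = −0.75 × (-0.191968) = 0.143976 substitutions/site.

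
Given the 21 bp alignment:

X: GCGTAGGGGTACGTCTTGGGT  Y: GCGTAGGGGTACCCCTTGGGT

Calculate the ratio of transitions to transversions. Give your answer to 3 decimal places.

Transitions are A↔G and C↔T; transversions are all other mismatches.
Transitions: 1. Transversions: 1.
R = 1/1 = 1.000.

1.000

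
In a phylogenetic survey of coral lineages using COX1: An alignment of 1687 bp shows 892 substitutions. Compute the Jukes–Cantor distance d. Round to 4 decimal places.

0.9156

p = 892/1687 ≈ 0.528749.
d = −(3/4) ln(1 − 4p/3) = −0.75 ln(1 − 0.704999) = −0.75 ln(0.295001)
  = −0.75 × (-1.220777) = 0.915583 substitutions/site.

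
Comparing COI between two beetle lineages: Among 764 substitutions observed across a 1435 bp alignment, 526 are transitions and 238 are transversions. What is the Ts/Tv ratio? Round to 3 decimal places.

2.210

R = 526/238 = 2.210084… ≈ 2.210 (to 3 d.p.).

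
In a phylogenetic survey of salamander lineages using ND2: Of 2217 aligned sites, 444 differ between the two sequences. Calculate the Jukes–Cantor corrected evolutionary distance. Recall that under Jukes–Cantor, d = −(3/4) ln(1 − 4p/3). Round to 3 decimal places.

0.233

p = 444/2217 ≈ 0.200271.
d = −(3/4) ln(1 − 4p/3) = −0.75 ln(1 − 0.267028) = −0.75 ln(0.732972)
  = −0.75 × (-0.310648) = 0.232986 substitutions/site.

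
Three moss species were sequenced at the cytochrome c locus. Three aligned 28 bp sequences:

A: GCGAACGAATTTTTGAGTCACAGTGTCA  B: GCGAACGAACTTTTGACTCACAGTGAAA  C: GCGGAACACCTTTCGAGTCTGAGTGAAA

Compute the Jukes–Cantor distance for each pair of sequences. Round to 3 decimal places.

d(A,B) = 0.158, d(A,C) = 0.485, d(B,C) = 0.360

A–B: 4/28 sites differ → p ≈ 0.142857, d = −0.75 ln(1 − 0.190476) = 0.158482 ≈ 0.158.
A–C: 10/28 sites differ → p ≈ 0.357143, d = −0.75 ln(1 − 0.476191) = 0.484971 ≈ 0.485.
B–C: 8/28 sites differ → p ≈ 0.285714, d = −0.75 ln(1 − 0.380952) = 0.359679 ≈ 0.360.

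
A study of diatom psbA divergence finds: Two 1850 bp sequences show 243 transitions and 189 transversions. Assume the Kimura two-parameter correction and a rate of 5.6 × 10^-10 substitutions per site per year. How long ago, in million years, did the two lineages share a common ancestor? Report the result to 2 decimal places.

253.66

P = 243/1850 ≈ 0.131351 and Q = 189/1850 ≈ 0.102162.
Under the Kimura two-parameter model, d = −½ ln(1 − 2P − Q) − ¼ ln(1 − 2Q).
1 − 2P − Q = 0.635136, giving −½ ln(0.635136) = 0.226958.
1 − 2Q = 0.795676, giving −¼ ln(0.795676) = 0.057141.
d = 0.226958 + 0.057141 = 0.284099.
Under a molecular clock d = 2μt, so t = d/(2μ) = 0.284099 / (2 × 5.6 × 10^-10) = 253.66 million years.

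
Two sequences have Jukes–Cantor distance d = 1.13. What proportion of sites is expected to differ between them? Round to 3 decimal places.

p = (3/4)(1 − e^(−4d/3)) = 0.75 × (1 − e^(-1.506667)) = 0.75 × (1 − 0.221647) = 0.583765.

0.584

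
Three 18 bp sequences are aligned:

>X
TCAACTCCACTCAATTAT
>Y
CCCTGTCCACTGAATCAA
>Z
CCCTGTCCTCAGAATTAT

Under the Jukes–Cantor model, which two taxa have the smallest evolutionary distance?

X–Y: 7/18 differ, p = 0.389, d = 0.548.
X–Z: 7/18 differ, p = 0.389, d = 0.548.
Y–Z: 4/18 differ, p = 0.222, d = 0.264.
The smallest distance is between Y and Z.

Y and Z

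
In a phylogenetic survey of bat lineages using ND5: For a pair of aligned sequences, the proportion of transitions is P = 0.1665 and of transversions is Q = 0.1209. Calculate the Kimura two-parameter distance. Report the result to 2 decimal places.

0.37

Under the Kimura two-parameter model, d = −½ ln(1 − 2P − Q) − ¼ ln(1 − 2Q).
1 − 2P − Q = 0.5461, giving −½ ln(0.5461) = 0.302477.
1 − 2Q = 0.7582, giving −¼ ln(0.7582) = 0.069202.
d = 0.302477 + 0.069202 = 0.371679.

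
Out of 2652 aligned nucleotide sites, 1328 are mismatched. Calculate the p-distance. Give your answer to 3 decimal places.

p = 1328/2652 = 0.500754… ≈ 0.501 (to 3 d.p.).

0.501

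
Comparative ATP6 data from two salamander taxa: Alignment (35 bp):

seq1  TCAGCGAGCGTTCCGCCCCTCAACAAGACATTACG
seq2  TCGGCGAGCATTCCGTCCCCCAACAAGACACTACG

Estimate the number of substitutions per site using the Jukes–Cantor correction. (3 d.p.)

0.158

The sequences differ at 5 of 35 sites (3, 10, 16, 20, 31), so p = 5/35 ≈ 0.142857.
d = −(3/4) ln(1 − 4p/3) = −0.75 ln(1 − 0.190476) = −0.75 ln(0.809524)
  = −0.75 × (-0.211309) = 0.158482 substitutions/site.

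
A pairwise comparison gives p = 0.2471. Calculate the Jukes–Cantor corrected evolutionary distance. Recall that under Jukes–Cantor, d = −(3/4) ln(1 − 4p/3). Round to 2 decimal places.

d = −(3/4) ln(1 − 4p/3) = −0.75 ln(1 − 0.329467) = −0.75 ln(0.670533)
  = −0.75 × (-0.399682) = 0.299762 substitutions/site.

0.30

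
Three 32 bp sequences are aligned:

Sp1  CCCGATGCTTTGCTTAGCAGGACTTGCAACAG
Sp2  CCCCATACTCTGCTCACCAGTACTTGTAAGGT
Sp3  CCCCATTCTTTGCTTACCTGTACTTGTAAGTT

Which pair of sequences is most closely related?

Sp2 and Sp3

Sp1–Sp2: 10/32 differ, p = 0.313, d = 0.404.
Sp1–Sp3: 9/32 differ, p = 0.281, d = 0.353.
Sp2–Sp3: 5/32 differ, p = 0.156, d = 0.175.
The smallest distance is between Sp2 and Sp3.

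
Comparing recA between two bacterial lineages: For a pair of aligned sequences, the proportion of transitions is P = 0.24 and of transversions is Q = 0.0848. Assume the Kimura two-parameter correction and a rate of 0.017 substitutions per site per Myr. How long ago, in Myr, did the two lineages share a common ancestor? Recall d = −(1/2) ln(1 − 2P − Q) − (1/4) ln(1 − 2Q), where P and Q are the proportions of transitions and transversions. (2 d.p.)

13.60

Under the Kimura two-parameter model, d = −½ ln(1 − 2P − Q) − ¼ ln(1 − 2Q).
1 − 2P − Q = 0.4352, giving −½ ln(0.4352) = 0.415975.
1 − 2Q = 0.8304, giving −¼ ln(0.8304) = 0.046462.
d = 0.415975 + 0.046462 = 0.462437.
Under a molecular clock d = 2μt, so t = d/(2μ) = 0.462437 / (2 × 0.017) = 13.60 Myr.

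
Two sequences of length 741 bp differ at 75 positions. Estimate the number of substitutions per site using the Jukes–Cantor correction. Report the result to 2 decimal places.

0.11

p = 75/741 ≈ 0.101215.
d = −(3/4) ln(1 − 4p/3) = −0.75 ln(1 − 0.134953) = −0.75 ln(0.865047)
  = −0.75 × (-0.144971) = 0.108728 substitutions/site.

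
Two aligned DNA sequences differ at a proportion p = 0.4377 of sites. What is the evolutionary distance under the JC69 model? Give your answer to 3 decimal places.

d = −(3/4) ln(1 − 4p/3) = −0.75 ln(1 − 0.5836) = −0.75 ln(0.4164)
  = −0.75 × (-0.876109) = 0.657082 substitutions/site.

0.657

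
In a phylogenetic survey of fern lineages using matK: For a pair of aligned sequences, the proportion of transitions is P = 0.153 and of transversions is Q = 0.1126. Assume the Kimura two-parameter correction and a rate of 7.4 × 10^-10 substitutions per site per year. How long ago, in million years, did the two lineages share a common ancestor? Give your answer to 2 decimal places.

226.31

Under the Kimura two-parameter model, d = −½ ln(1 − 2P − Q) − ¼ ln(1 − 2Q).
1 − 2P − Q = 0.5814, giving −½ ln(0.5814) = 0.271158.
1 − 2Q = 0.7748, giving −¼ ln(0.7748) = 0.063788.
d = 0.271158 + 0.063788 = 0.334946.
Under a molecular clock d = 2μt, so t = d/(2μ) = 0.334946 / (2 × 7.4 × 10^-10) = 226.31 million years.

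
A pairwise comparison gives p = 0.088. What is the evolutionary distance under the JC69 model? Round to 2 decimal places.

d = −(3/4) ln(1 − 4p/3) = −0.75 ln(1 − 0.117333) = −0.75 ln(0.882667)
  = −0.75 × (-0.124807) = 0.093605 substitutions/site.

0.09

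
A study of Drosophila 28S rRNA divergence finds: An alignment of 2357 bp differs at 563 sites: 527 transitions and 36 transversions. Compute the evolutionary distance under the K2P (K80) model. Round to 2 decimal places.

0.32

P = 527/2357 ≈ 0.223589 and Q = 36/2357 ≈ 0.015274.
Under the Kimura two-parameter model, d = −½ ln(1 − 2P − Q) − ¼ ln(1 − 2Q).
1 − 2P − Q = 0.537548, giving −½ ln(0.537548) = 0.310369.
1 − 2Q = 0.969452, giving −¼ ln(0.969452) = 0.007756.
d = 0.310369 + 0.007756 = 0.318125.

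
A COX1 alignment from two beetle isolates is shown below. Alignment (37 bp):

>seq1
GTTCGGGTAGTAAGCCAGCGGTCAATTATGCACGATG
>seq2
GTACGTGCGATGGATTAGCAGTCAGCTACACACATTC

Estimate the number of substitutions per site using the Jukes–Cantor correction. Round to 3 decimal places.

The sequences differ at 18 of 37 sites, so p = 18/37 ≈ 0.486486.
d = −(3/4) ln(1 − 4p/3) = −0.75 ln(1 − 0.648648) = −0.75 ln(0.351352)
  = −0.75 × (-1.045967) = 0.784475 substitutions/site.

0.784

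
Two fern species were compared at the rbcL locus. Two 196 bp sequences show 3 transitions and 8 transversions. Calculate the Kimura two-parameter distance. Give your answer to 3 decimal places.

P = 3/196 ≈ 0.015306 and Q = 8/196 ≈ 0.040816.
Under the Kimura two-parameter model, d = −½ ln(1 − 2P − Q) − ¼ ln(1 − 2Q).
1 − 2P − Q = 0.928572, giving −½ ln(0.928572) = 0.037054.
1 − 2Q = 0.918368, giving −¼ ln(0.918368) = 0.021289.
d = 0.037054 + 0.021289 = 0.058343.

0.058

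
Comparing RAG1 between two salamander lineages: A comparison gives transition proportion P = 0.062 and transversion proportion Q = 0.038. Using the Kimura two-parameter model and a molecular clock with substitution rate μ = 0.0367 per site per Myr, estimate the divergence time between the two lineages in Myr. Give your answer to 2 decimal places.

1.47

Under the Kimura two-parameter model, d = −½ ln(1 − 2P − Q) − ¼ ln(1 − 2Q).
1 − 2P − Q = 0.838, giving −½ ln(0.838) = 0.088369.
1 − 2Q = 0.924, giving −¼ ln(0.924) = 0.019761.
d = 0.088369 + 0.019761 = 0.108130.
Under a molecular clock d = 2μt, so t = d/(2μ) = 0.108130 / (2 × 0.0367) = 1.47 Myr.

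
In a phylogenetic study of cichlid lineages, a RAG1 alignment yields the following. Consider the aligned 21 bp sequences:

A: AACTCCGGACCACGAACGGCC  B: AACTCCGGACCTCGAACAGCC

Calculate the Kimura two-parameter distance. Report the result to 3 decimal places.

0.102

Of 21 sites, 1 differences are transitions and 1 are transversions, so P = 1/21 ≈ 0.047619 and Q = 1/21 ≈ 0.047619.
Under the Kimura two-parameter model, d = −½ ln(1 − 2P − Q) − ¼ ln(1 − 2Q).
1 − 2P − Q = 0.857143, giving −½ ln(0.857143) = 0.077075.
1 − 2Q = 0.904762, giving −¼ ln(0.904762) = 0.025021.
d = 0.077075 + 0.025021 = 0.102096.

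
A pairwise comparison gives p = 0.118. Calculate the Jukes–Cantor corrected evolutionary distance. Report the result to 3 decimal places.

0.128

d = −(3/4) ln(1 − 4p/3) = −0.75 ln(1 − 0.157333) = −0.75 ln(0.842667)
  = −0.75 × (-0.171183) = 0.128387 substitutions/site.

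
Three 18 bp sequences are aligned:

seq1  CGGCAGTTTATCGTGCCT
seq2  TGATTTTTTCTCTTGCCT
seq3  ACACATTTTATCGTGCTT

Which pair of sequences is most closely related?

seq1–seq2: 7/18 differ, p = 0.389, d = 0.548.
seq1–seq3: 5/18 differ, p = 0.278, d = 0.347.
seq2–seq3: 7/18 differ, p = 0.389, d = 0.548.
The smallest distance is between seq1 and seq3.

seq1 and seq3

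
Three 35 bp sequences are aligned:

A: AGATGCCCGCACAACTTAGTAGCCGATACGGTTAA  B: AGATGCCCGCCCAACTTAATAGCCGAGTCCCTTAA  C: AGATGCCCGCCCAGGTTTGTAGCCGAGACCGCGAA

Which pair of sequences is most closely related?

A–B: 6/35 differ, p = 0.171, d = 0.195.
A–C: 8/35 differ, p = 0.229, d = 0.273.
B–C: 8/35 differ, p = 0.229, d = 0.273.
The smallest distance is between A and B.

A and B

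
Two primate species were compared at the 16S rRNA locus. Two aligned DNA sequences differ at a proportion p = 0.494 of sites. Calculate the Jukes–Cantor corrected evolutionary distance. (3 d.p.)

0.806

d = −(3/4) ln(1 − 4p/3) = −0.75 ln(1 − 0.658667) = −0.75 ln(0.341333)
  = −0.75 × (-1.074897) = 0.806173 substitutions/site.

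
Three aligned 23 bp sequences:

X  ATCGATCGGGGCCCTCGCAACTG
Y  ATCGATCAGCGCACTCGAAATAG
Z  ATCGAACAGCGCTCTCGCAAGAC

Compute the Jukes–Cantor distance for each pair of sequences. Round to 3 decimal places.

X–Y: 6/23 sites differ → p ≈ 0.26087, d = −0.75 ln(1 − 0.347827) = 0.320584 ≈ 0.321.
X–Z: 7/23 sites differ → p ≈ 0.304348, d = −0.75 ln(1 − 0.405797) = 0.390401 ≈ 0.390.
Y–Z: 5/23 sites differ → p ≈ 0.217391, d = −0.75 ln(1 − 0.289855) = 0.256715 ≈ 0.257.

d(X,Y) = 0.321, d(X,Z) = 0.390, d(Y,Z) = 0.257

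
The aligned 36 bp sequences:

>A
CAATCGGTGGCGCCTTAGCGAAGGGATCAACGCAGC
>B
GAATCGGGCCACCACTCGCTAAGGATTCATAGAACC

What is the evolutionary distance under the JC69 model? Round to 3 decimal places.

0.673

The sequences differ at 16 of 36 sites, so p = 16/36 ≈ 0.444444.
d = −(3/4) ln(1 − 4p/3) = −0.75 ln(1 − 0.592592) = −0.75 ln(0.407408)
  = −0.75 × (-0.897940) = 0.673455 substitutions/site.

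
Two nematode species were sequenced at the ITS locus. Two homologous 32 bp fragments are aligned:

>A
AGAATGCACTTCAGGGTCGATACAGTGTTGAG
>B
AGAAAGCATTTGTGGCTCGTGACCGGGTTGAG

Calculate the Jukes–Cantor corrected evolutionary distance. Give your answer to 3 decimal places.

The sequences differ at 9 of 32 sites (5, 9, 12, 13, 16, 20, 21, 24, 26), so p = 9/32 = 0.28125.
d = −(3/4) ln(1 − 4p/3) = −0.75 ln(1 − 0.375) = −0.75 ln(0.625)
  = −0.75 × (-0.470004) = 0.352503 substitutions/site.

0.353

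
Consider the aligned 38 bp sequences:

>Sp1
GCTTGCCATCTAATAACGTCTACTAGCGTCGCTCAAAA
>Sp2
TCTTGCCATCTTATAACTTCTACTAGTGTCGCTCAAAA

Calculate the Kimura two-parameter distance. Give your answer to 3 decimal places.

Of 38 sites, 1 differences are transitions and 3 are transversions, so P = 1/38 ≈ 0.026316 and Q = 3/38 ≈ 0.078947.
Under the Kimura two-parameter model, d = −½ ln(1 − 2P − Q) − ¼ ln(1 − 2Q).
1 − 2P − Q = 0.868421, giving −½ ln(0.868421) = 0.070539.
1 − 2Q = 0.842106, giving −¼ ln(0.842106) = 0.042962.
d = 0.070539 + 0.042962 = 0.113501.

0.114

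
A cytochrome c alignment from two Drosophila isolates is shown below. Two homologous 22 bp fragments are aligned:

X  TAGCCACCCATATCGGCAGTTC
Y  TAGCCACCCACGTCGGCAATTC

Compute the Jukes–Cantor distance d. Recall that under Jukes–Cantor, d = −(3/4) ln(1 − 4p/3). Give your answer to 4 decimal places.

The sequences differ at 3 of 22 sites (11, 12, 19), so p = 3/22 ≈ 0.136364.
d = −(3/4) ln(1 − 4p/3) = −0.75 ln(1 − 0.181819) = −0.75 ln(0.818181)
  = −0.75 × (-0.200672) = 0.150504 substitutions/site.

0.1505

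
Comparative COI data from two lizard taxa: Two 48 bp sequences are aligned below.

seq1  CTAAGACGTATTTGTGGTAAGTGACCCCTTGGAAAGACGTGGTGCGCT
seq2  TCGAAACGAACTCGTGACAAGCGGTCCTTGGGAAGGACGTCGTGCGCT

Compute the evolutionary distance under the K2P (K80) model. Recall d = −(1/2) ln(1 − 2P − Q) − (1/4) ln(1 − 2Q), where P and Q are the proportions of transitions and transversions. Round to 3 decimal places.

Of 48 sites, 13 differences are transitions and 3 are transversions, so P = 13/48 ≈ 0.270833 and Q = 3/48 = 0.0625.
Under the Kimura two-parameter model, d = −½ ln(1 − 2P − Q) − ¼ ln(1 − 2Q).
1 − 2P − Q = 0.395834, giving −½ ln(0.395834) = 0.463380.
1 − 2Q = 0.875, giving −¼ ln(0.875) = 0.033383.
d = 0.463380 + 0.033383 = 0.496763.

0.497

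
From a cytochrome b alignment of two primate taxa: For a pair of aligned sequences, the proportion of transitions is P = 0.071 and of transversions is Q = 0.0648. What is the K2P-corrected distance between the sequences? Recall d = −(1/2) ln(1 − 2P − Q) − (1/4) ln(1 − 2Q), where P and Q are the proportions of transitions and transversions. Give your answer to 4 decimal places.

0.1505

Under the Kimura two-parameter model, d = −½ ln(1 − 2P − Q) − ¼ ln(1 − 2Q).
1 − 2P − Q = 0.7932, giving −½ ln(0.7932) = 0.115840.
1 − 2Q = 0.8704, giving −¼ ln(0.8704) = 0.034701.
d = 0.115840 + 0.034701 = 0.150541.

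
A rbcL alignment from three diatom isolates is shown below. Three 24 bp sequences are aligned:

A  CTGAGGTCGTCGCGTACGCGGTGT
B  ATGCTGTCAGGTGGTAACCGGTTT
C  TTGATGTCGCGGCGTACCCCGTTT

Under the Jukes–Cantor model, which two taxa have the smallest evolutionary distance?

A–B: 11/24 differ, p = 0.458, d = 0.708.
A–C: 7/24 differ, p = 0.292, d = 0.369.
B–C: 8/24 differ, p = 0.333, d = 0.441.
The smallest distance is between A and C.

A and C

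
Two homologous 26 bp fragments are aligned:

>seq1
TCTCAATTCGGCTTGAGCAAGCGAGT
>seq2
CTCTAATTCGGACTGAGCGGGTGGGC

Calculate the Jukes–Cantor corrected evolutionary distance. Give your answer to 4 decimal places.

The sequences differ at 11 of 26 sites, so p = 11/26 ≈ 0.423077.
d = −(3/4) ln(1 − 4p/3) = −0.75 ln(1 − 0.564103) = −0.75 ln(0.435897)
  = −0.75 × (-0.830349) = 0.622762 substitutions/site.

0.6228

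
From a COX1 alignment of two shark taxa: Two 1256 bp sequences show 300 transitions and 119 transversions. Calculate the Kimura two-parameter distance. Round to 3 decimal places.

0.477

P = 300/1256 ≈ 0.238854 and Q = 119/1256 ≈ 0.094745.
Under the Kimura two-parameter model, d = −½ ln(1 − 2P − Q) − ¼ ln(1 − 2Q).
1 − 2P − Q = 0.427547, giving −½ ln(0.427547) = 0.424846.
1 − 2Q = 0.81051, giving −¼ ln(0.81051) = 0.052523.
d = 0.424846 + 0.052523 = 0.477369.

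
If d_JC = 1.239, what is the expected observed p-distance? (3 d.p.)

p = (3/4)(1 − e^(−4d/3)) = 0.75 × (1 − e^(-1.652)) = 0.75 × (1 − 0.191666) = 0.606251.

0.606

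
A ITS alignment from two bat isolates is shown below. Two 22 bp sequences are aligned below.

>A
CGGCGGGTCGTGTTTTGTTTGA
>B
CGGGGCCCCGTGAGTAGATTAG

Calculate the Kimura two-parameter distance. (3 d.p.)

Of 22 sites, 3 differences are transitions and 7 are transversions, so P = 3/22 ≈ 0.136364 and Q = 7/22 ≈ 0.318182.
Under the Kimura two-parameter model, d = −½ ln(1 − 2P − Q) − ¼ ln(1 − 2Q).
1 − 2P − Q = 0.40909, giving −½ ln(0.40909) = 0.446910.
1 − 2Q = 0.363636, giving −¼ ln(0.363636) = 0.252900.
d = 0.446910 + 0.252900 = 0.699810.

0.700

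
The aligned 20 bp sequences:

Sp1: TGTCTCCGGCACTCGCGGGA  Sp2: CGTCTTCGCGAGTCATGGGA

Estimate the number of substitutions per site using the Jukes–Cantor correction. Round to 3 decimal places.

The sequences differ at 7 of 20 sites (1, 6, 9, 10, 12, 15, 16), so p = 7/20 = 0.35.
d = −(3/4) ln(1 − 4p/3) = −0.75 ln(1 − 0.466667) = −0.75 ln(0.533333)
  = −0.75 × (-0.628609) = 0.471457 substitutions/site.

0.471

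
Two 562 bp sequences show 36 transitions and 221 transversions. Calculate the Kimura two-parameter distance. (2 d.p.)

0.75

P = 36/562 ≈ 0.064057 and Q = 221/562 ≈ 0.393238.
Under the Kimura two-parameter model, d = −½ ln(1 − 2P − Q) − ¼ ln(1 − 2Q).
1 − 2P − Q = 0.478648, giving −½ ln(0.478648) = 0.368395.
1 − 2Q = 0.213524, giving −¼ ln(0.213524) = 0.386002.
d = 0.368395 + 0.386002 = 0.754397.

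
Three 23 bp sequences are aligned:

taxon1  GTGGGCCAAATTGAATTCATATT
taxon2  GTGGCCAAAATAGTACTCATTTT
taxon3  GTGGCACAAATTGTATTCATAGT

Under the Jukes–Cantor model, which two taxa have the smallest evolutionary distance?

taxon1 and taxon3

taxon1–taxon2: 6/23 differ, p = 0.261, d = 0.321.
taxon1–taxon3: 4/23 differ, p = 0.174, d = 0.198.
taxon2–taxon3: 6/23 differ, p = 0.261, d = 0.321.
The smallest distance is between taxon1 and taxon3.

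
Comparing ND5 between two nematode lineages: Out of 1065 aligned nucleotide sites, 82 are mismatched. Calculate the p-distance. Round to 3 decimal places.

p = 82/1065 = 0.076995… ≈ 0.077 (to 3 d.p.).

0.077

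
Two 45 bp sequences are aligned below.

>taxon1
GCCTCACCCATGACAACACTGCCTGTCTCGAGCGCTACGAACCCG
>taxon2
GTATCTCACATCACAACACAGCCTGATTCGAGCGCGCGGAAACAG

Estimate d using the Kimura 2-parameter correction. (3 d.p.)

0.371

Of 45 sites, 2 differences are transitions and 11 are transversions, so P = 2/45 ≈ 0.044444 and Q = 11/45 ≈ 0.244444.
Under the Kimura two-parameter model, d = −½ ln(1 − 2P − Q) − ¼ ln(1 − 2Q).
1 − 2P − Q = 0.666668, giving −½ ln(0.666668) = 0.202732.
1 − 2Q = 0.511112, giving −¼ ln(0.511112) = 0.167792.
d = 0.202732 + 0.167792 = 0.370524.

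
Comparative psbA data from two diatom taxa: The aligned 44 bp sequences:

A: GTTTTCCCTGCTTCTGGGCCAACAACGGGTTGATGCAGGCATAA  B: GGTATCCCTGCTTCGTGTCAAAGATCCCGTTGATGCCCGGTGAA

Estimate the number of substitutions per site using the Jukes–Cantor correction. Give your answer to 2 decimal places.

The sequences differ at 15 of 44 sites, so p = 15/44 ≈ 0.340909.
d = −(3/4) ln(1 − 4p/3) = −0.75 ln(1 − 0.454545) = −0.75 ln(0.545455)
  = −0.75 × (-0.606135) = 0.454601 substitutions/site.

0.45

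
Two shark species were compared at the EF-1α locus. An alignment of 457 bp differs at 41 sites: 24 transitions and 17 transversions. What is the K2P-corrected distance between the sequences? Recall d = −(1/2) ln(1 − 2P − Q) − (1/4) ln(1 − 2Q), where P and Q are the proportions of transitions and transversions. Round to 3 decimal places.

0.096

P = 24/457 ≈ 0.052516 and Q = 17/457 ≈ 0.037199.
Under the Kimura two-parameter model, d = −½ ln(1 − 2P − Q) − ¼ ln(1 − 2Q).
1 − 2P − Q = 0.857769, giving −½ ln(0.857769) = 0.076710.
1 − 2Q = 0.925602, giving −¼ ln(0.925602) = 0.019328.
d = 0.076710 + 0.019328 = 0.096038.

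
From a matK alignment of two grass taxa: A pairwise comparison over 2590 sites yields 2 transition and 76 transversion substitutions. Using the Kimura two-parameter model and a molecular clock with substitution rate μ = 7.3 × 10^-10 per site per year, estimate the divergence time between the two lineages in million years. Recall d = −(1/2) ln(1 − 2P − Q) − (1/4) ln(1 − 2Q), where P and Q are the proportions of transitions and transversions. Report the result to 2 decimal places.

21.10

P = 2/2590 ≈ 0.000772 and Q = 76/2590 ≈ 0.029344.
Under the Kimura two-parameter model, d = −½ ln(1 − 2P − Q) − ¼ ln(1 − 2Q).
1 − 2P − Q = 0.969112, giving −½ ln(0.969112) = 0.015688.
1 − 2Q = 0.941312, giving −¼ ln(0.941312) = 0.015120.
d = 0.015688 + 0.015120 = 0.030808.
Under a molecular clock d = 2μt, so t = d/(2μ) = 0.030808 / (2 × 7.3 × 10^-10) = 21.10 million years.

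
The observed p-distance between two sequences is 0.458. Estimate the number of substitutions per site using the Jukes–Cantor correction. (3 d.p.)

0.707

d = −(3/4) ln(1 − 4p/3) = −0.75 ln(1 − 0.610667) = −0.75 ln(0.389333)
  = −0.75 × (-0.943320) = 0.707490 substitutions/site.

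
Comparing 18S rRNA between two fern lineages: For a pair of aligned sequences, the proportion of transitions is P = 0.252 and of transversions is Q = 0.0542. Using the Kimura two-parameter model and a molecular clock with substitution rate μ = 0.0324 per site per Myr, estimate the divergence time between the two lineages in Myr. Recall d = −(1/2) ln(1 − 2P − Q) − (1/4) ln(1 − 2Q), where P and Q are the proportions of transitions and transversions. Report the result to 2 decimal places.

6.75

Under the Kimura two-parameter model, d = −½ ln(1 − 2P − Q) − ¼ ln(1 − 2Q).
1 − 2P − Q = 0.4418, giving −½ ln(0.4418) = 0.408449.
1 − 2Q = 0.8916, giving −¼ ln(0.8916) = 0.028684.
d = 0.408449 + 0.028684 = 0.437133.
Under a molecular clock d = 2μt, so t = d/(2μ) = 0.437133 / (2 × 0.0324) = 6.75 Myr.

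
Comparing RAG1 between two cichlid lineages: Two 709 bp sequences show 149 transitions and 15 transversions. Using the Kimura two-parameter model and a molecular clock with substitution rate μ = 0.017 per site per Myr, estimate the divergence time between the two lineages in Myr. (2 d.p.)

8.88

P = 149/709 ≈ 0.210155 and Q = 15/709 ≈ 0.021157.
Under the Kimura two-parameter model, d = −½ ln(1 − 2P − Q) − ¼ ln(1 − 2Q).
1 − 2P − Q = 0.558533, giving −½ ln(0.558533) = 0.291221.
1 − 2Q = 0.957686, giving −¼ ln(0.957686) = 0.010809.
d = 0.291221 + 0.010809 = 0.302030.
Under a molecular clock d = 2μt, so t = d/(2μ) = 0.302030 / (2 × 0.017) = 8.88 Myr.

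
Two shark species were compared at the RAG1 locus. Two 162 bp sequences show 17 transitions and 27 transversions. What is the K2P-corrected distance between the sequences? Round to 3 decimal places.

P = 17/162 ≈ 0.104938 and Q = 27/162 ≈ 0.166667.
Under the Kimura two-parameter model, d = −½ ln(1 − 2P − Q) − ¼ ln(1 − 2Q).
1 − 2P − Q = 0.623457, giving −½ ln(0.623457) = 0.236238.
1 − 2Q = 0.666666, giving −¼ ln(0.666666) = 0.101367.
d = 0.236238 + 0.101367 = 0.337605.

0.338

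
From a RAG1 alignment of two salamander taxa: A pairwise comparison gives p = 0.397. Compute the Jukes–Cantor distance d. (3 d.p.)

d = −(3/4) ln(1 − 4p/3) = −0.75 ln(1 − 0.529333) = −0.75 ln(0.470667)
  = −0.75 × (-0.753604) = 0.565203 substitutions/site.

0.565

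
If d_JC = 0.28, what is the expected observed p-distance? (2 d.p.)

p = (3/4)(1 − e^(−4d/3)) = 0.75 × (1 − e^(-0.373333)) = 0.75 × (1 − 0.688436) = 0.233673.

0.23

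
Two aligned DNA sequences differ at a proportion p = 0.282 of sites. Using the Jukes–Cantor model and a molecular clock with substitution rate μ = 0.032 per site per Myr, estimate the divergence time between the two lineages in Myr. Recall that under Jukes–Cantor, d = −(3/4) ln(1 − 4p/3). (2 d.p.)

d = −(3/4) ln(1 − 4p/3) = −0.75 ln(1 − 0.376) = −0.75 ln(0.624)
  = −0.75 × (-0.471605) = 0.353704 substitutions/site.
Under a molecular clock d = 2μt, so t = d/(2μ) = 0.353704 / (2 × 0.032) = 5.53 Myr.

5.53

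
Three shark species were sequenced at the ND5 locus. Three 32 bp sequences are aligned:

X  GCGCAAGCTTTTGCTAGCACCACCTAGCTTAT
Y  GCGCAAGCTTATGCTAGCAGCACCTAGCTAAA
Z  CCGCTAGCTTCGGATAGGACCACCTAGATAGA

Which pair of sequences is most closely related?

X–Y: 4/32 differ, p = 0.125, d = 0.137.
X–Z: 10/32 differ, p = 0.313, d = 0.404.
Y–Z: 9/32 differ, p = 0.281, d = 0.353.
The smallest distance is between X and Y.

X and Y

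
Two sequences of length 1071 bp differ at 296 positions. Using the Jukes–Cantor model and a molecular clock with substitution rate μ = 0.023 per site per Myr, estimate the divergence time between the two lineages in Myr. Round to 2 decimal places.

p = 296/1071 ≈ 0.276377.
d = −(3/4) ln(1 − 4p/3) = −0.75 ln(1 − 0.368503) = −0.75 ln(0.631497)
  = −0.75 × (-0.459662) = 0.344747 substitutions/site.
Under a molecular clock d = 2μt, so t = d/(2μ) = 0.344747 / (2 × 0.023) = 7.49 Myr.

7.49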